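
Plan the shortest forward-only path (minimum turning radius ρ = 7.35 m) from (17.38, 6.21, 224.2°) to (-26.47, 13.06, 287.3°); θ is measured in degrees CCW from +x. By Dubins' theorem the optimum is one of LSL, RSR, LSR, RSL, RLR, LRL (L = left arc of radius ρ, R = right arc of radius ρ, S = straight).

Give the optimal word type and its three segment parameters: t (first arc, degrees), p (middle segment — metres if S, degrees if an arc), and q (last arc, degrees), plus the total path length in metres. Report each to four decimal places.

RSL: t = 78.3846°, p = 28.3463 m, q = 141.4846°, L = 56.5515 m

Let ψ = atan2(Δy, Δx) = atan2(6.85, -43.85) = 171.1213° be the start→goal bearing.
Normalize: d = |goal − start| / ρ = 44.381809/7.35 = 6.038341, α = (θ_start − ψ) mod 360° = 53.0787° = 0.926397 rad, β = (θ_goal − ψ) mod 360° = 116.1787° = 2.027700 rad.
Common terms: sin α = 0.799461, cos α = 0.600718, sin β = 0.897423, cos β = -0.441172, cos(α−β) = 0.452435, d² = 36.461567. Work in radians in the unit-radius frame; every candidate has L = ρ·(t + p + q).
LSL: p² = 2 + d² − 2cos(α−β) + 2d(sin α − sin β) = 36.373646; p = √p² = 6.031057; φ = atan2(cos β − cos α, d + sin α − sin β) = -0.173625 rad; t = (φ − α) mod 2π = 5.183163 rad, q = (β − φ) mod 2π = 2.201325 rad → L = 7.35·(5.183163 + 6.031057 + 2.201325) = 7.35·13.415545 = 98.604254 m
RSR: p² = 2 + d² − 2cos(α−β) + 2d(sin β − sin α) = 38.739749; p = √p² = 6.224126; φ = atan2(cos α − cos β, d − sin α + sin β) = 0.168187 rad; t = (α − φ) mod 2π = 0.758210 rad, q = (φ − β) mod 2π = 4.423672 rad → L = 7.35·(0.758210 + 6.224126 + 4.423672) = 7.35·11.406009 = 83.834166 m
LSR: p² = d² − 2 + 2cos(α−β) + 2d(sin α + sin β) = 55.859163; p = √p² = 7.473899; φ = atan2(−cos α − cos β, d + sin α + sin β) − atan2(−2, p) = 0.240849 rad; t = (φ − α) mod 2π = 5.597636 rad, q = (φ − β) mod 2π = 4.496334 rad → L = 7.35·(5.597636 + 7.473899 + 4.496334) = 7.35·17.567869 = 129.123837 m
RSL: p² = d² − 2 + 2cos(α−β) − 2d(sin α + sin β) = 14.873710; p = √p² = 3.856645; φ = atan2(cos α + cos β, d − sin α − sin β) − atan2(2, p) = -0.441672 rad; t = (α − φ) mod 2π = 1.368070 rad, q = (β − φ) mod 2π = 2.469373 rad → L = 7.35·(1.368070 + 3.856645 + 2.469373) = 7.35·7.694087 = 56.551541 m
RLR: c = (6 − d² + 2cos(α−β) + 2d(sin α − sin β))/8 = -3.842469, |c| > 1 → infeasible
LRL: c = (6 − d² + 2cos(α−β) − 2d(sin α − sin β))/8 = -3.546706, |c| > 1 → infeasible
Shortest: RSL with L = 56.551541 m ≈ 56.5515 m
Convert RSL to answer units (arcs ×180/π): t = 1.368070·180/π = 78.3846°, p = ρ·p = 7.35·3.856645 = 28.3463 m, q = 2.469373·180/π = 141.4846°, L = 56.5515 m.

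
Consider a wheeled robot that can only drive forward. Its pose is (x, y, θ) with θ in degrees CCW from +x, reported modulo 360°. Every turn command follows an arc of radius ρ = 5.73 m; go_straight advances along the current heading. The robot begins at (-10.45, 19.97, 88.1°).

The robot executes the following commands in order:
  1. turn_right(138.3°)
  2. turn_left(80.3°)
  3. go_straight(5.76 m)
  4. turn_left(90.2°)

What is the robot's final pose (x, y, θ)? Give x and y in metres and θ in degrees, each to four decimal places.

set_pose: (x, y, θ) = (-10.4500, 19.9700, 88.1000°), ρ = 5.73
turn_right(138.3°): centre at ρ to the right, rotate −138.3° → (-0.3209, 23.4478, -50.2000° ≡ 309.8000°)
turn_left(80.3°): centre at ρ to the left, rotate +80.3° → (6.9550, 22.1584, 390.1000° ≡ 30.1000°)
go_straight(5.76): x += 5.76·cos θ, y += 5.76·sin θ → (11.9383, 25.0471, 30.1000°)
turn_left(90.2°): centre at ρ to the left, rotate +90.2° → (14.0119, 32.8953, 120.3000°)

(14.0119, 32.8953, 120.3000°)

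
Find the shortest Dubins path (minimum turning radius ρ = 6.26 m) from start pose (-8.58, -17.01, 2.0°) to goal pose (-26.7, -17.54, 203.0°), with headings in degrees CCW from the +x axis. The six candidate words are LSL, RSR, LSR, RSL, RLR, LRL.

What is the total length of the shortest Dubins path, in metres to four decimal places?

41.9223 m

Let ψ = atan2(Δy, Δx) = atan2(-0.53, -18.12) = -178.3246° be the start→goal bearing.
Normalize: d = |goal − start| / ρ = 18.127749/6.26 = 2.895807, α = (θ_start − ψ) mod 360° = 180.3246° = 3.147258 rad, β = (θ_goal − ψ) mod 360° = 21.3246° = 0.372185 rad.
Common terms: sin α = -0.005665, cos α = -0.999984, sin β = 0.363651, cos β = 0.931535, cos(α−β) = -0.933580, d² = 8.385696. Work in radians in the unit-radius frame; every candidate has L = ρ·(t + p + q).
LSL: p² = 2 + d² − 2cos(α−β) + 2d(sin α − sin β) = 10.113917; p = √p² = 3.180238; φ = atan2(cos β − cos α, d + sin α − sin β) = 0.652721 rad; t = (φ − α) mod 2π = 3.788648 rad, q = (β − φ) mod 2π = 6.002649 rad → L = 6.26·(3.788648 + 3.180238 + 6.002649) = 6.26·12.971536 = 81.201813 m
RSR: p² = 2 + d² − 2cos(α−β) + 2d(sin β − sin α) = 14.391797; p = √p² = 3.793652; φ = atan2(cos α − cos β, d − sin α + sin β) = -0.534191 rad; t = (α − φ) mod 2π = 3.681449 rad, q = (φ − β) mod 2π = 5.376810 rad → L = 6.26·(3.681449 + 3.793652 + 5.376810) = 6.26·12.851911 = 80.452963 m
LSR: p² = d² − 2 + 2cos(α−β) + 2d(sin α + sin β) = 6.591851; p = √p² = 2.567460; φ = atan2(−cos α − cos β, d + sin α + sin β) − atan2(−2, p) = 0.682825 rad; t = (φ − α) mod 2π = 3.818753 rad, q = (φ − β) mod 2π = 0.310641 rad → L = 6.26·(3.818753 + 2.567460 + 0.310641) = 6.26·6.696853 = 41.922301 m
RSL: p² = d² − 2 + 2cos(α−β) − 2d(sin α + sin β) = 2.445219; p = √p² = 1.563720; φ = atan2(cos α + cos β, d − sin α − sin β) − atan2(2, p) = -0.934180 rad; t = (α − φ) mod 2π = 4.081438 rad, q = (β − φ) mod 2π = 1.306364 rad → L = 6.26·(4.081438 + 1.563720 + 1.306364) = 6.26·6.951522 = 43.516527 m
RLR: c = (6 − d² + 2cos(α−β) + 2d(sin α − sin β))/8 = -0.798975; p = 2π − arccos c = 3.786801 rad; φ = atan2(cos α − cos β, d − sin α + sin β) = -0.534191 rad; t = (α − φ + p/2) mod 2π = 5.574850 rad, q = (α − β − t + p) mod 2π = 0.987025 rad → L = 6.26·(5.574850 + 3.786801 + 0.987025) = 6.26·10.348675 = 64.782706 m
LRL: c = (6 − d² + 2cos(α−β) − 2d(sin α − sin β))/8 = -0.264240; p = 2π − arccos c = 4.444974 rad; φ = atan2(cos β − cos α, d + sin α − sin β) = 0.652721 rad; t = (φ − α + p/2) mod 2π = 6.011135 rad, q = (β − α − t + p) mod 2π = 1.941950 rad → L = 6.26·(6.011135 + 4.444974 + 1.941950) = 6.26·12.398059 = 77.611849 m
Shortest: LSR with L = 41.922301 m ≈ 41.9223 m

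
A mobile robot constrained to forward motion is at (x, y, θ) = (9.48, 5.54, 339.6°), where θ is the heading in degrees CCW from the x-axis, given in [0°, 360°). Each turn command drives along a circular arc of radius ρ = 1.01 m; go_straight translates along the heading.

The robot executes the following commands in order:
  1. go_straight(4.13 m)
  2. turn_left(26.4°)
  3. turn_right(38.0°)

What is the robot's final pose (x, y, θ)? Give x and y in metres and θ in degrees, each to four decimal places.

(14.4494, 3.8946, 328.0000°)

set_pose: (x, y, θ) = (9.4800, 5.5400, 339.6000°), ρ = 1.01
go_straight(4.13): x += 4.13·cos θ, y += 4.13·sin θ → (13.3510, 4.1004, 339.6000°)
turn_left(26.4°): centre at ρ to the left, rotate +26.4° → (13.8086, 4.0426, 366.0000° ≡ 6.0000°)
turn_right(38.0°): centre at ρ to the right, rotate −38.0° → (14.4494, 3.8946, -32.0000° ≡ 328.0000°)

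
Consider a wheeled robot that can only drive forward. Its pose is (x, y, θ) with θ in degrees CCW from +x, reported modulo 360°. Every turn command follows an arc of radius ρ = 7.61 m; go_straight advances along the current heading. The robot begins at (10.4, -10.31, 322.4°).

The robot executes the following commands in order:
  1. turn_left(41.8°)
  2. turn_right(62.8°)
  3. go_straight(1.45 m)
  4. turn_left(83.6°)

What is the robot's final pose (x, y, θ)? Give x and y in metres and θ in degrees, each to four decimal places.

(33.1205, -19.6647, 25.0000°)

set_pose: (x, y, θ) = (10.4000, -10.3100, 322.4000°), ρ = 7.61
turn_left(41.8°): centre at ρ to the left, rotate +41.8° → (15.6005, -11.8702, 364.2000° ≡ 4.2000°)
turn_right(62.8°): centre at ρ to the right, rotate −62.8° → (22.6534, -15.4949, -58.6000° ≡ 301.4000°)
go_straight(1.45): x += 1.45·cos θ, y += 1.45·sin θ → (23.4089, -16.7326, 301.4000°)
turn_left(83.6°): centre at ρ to the left, rotate +83.6° → (33.1205, -19.6647, 385.0000° ≡ 25.0000°)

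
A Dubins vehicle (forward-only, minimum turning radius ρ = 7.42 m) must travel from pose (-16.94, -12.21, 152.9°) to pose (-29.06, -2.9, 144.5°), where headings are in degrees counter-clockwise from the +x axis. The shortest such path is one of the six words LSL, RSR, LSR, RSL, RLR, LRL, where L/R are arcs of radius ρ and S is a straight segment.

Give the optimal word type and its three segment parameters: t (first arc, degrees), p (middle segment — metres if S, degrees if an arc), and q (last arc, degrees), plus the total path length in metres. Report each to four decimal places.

RSL: t = 10.9655°, p = 13.5388 m, q = 2.5655°, L = 15.2911 m

Let ψ = atan2(Δy, Δx) = atan2(9.31, -12.12) = 142.4703° be the start→goal bearing.
Normalize: d = |goal − start| / ρ = 15.283013/7.42 = 2.059705, α = (θ_start − ψ) mod 360° = 10.4297° = 0.182033 rad, β = (θ_goal − ψ) mod 360° = 2.0297° = 0.035426 rad.
Common terms: sin α = 0.181030, cos α = 0.983478, sin β = 0.035418, cos β = 0.999373, cos(α−β) = 0.989272, d² = 4.242386. Work in radians in the unit-radius frame; every candidate has L = ρ·(t + p + q).
LSL: p² = 2 + d² − 2cos(α−β) + 2d(sin α − sin β) = 4.863675; p = √p² = 2.205374; φ = atan2(cos β − cos α, d + sin α − sin β) = 0.007207 rad; t = (φ − α) mod 2π = 6.108360 rad, q = (β − φ) mod 2π = 0.028218 rad → L = 7.42·(6.108360 + 2.205374 + 0.028218) = 7.42·8.341952 = 61.897281 m
RSR: p² = 2 + d² − 2cos(α−β) + 2d(sin β − sin α) = 3.664008; p = √p² = 1.914160; φ = atan2(cos α − cos β, d − sin α + sin β) = -0.008304 rad; t = (α − φ) mod 2π = 0.190337 rad, q = (φ − β) mod 2π = 6.239456 rad → L = 7.42·(0.190337 + 1.914160 + 6.239456) = 7.42·8.343953 = 61.912130 m
LSR: p² = d² − 2 + 2cos(α−β) + 2d(sin α + sin β) = 5.112567; p = √p² = 2.261099; φ = atan2(−cos α − cos β, d + sin α + sin β) − atan2(−2, p) = 0.007560 rad; t = (φ − α) mod 2π = 6.108712 rad, q = (φ − β) mod 2π = 6.255319 rad → L = 7.42·(6.108712 + 2.261099 + 6.255319) = 7.42·14.625130 = 108.518462 m
RSL: p² = d² − 2 + 2cos(α−β) − 2d(sin α + sin β) = 3.329294; p = √p² = 1.824635; φ = atan2(cos α + cos β, d − sin α − sin β) − atan2(2, p) = -0.009351 rad; t = (α − φ) mod 2π = 0.191384 rad, q = (β − φ) mod 2π = 0.044777 rad → L = 7.42·(0.191384 + 1.824635 + 0.044777) = 7.42·2.060796 = 15.291109 m
RLR: c = (6 − d² + 2cos(α−β) + 2d(sin α − sin β))/8 = 0.541999; p = 2π − arccos c = 5.285203 rad; φ = atan2(cos α − cos β, d − sin α + sin β) = -0.008304 rad; t = (α − φ + p/2) mod 2π = 2.832939 rad, q = (α − β − t + p) mod 2π = 2.598872 rad → L = 7.42·(2.832939 + 5.285203 + 2.598872) = 7.42·10.717014 = 79.520241 m
LRL: c = (6 − d² + 2cos(α−β) − 2d(sin α − sin β))/8 = 0.392041; p = 2π − arccos c = 5.115238 rad; φ = atan2(cos β − cos α, d + sin α − sin β) = 0.007207 rad; t = (φ − α + p/2) mod 2π = 2.382793 rad, q = (β − α − t + p) mod 2π = 2.585837 rad → L = 7.42·(2.382793 + 5.115238 + 2.585837) = 7.42·10.083868 = 74.822300 m
Shortest: RSL with L = 15.291109 m ≈ 15.2911 m
Convert RSL to answer units (arcs ×180/π): t = 0.191384·180/π = 10.9655°, p = ρ·p = 7.42·1.824635 = 13.5388 m, q = 0.044777·180/π = 2.5655°, L = 15.2911 m.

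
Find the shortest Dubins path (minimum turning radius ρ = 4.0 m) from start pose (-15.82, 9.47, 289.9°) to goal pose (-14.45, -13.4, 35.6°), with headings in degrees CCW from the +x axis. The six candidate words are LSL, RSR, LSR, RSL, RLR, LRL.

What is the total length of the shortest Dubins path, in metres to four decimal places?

Let ψ = atan2(Δy, Δx) = atan2(-22.87, 1.37) = -86.5719° be the start→goal bearing.
Normalize: d = |goal − start| / ρ = 22.910997/4.0 = 5.727749, α = (θ_start − ψ) mod 360° = 16.4719° = 0.287488 rad, β = (θ_goal − ψ) mod 360° = 122.1719° = 2.132301 rad.
Common terms: sin α = 0.283544, cos α = 0.958959, sin β = 0.846455, cos β = -0.532461, cos(α−β) = -0.270600, d² = 32.807113. Work in radians in the unit-radius frame; every candidate has L = ρ·(t + p + q).
LSL: p² = 2 + d² − 2cos(α−β) + 2d(sin α − sin β) = 28.899895; p = √p² = 5.375862; φ = atan2(cos β − cos α, d + sin α − sin β) = -0.281117 rad; t = (φ − α) mod 2π = 5.714580 rad, q = (β − φ) mod 2π = 2.413418 rad → L = 4.0·(5.714580 + 5.375862 + 2.413418) = 4.0·13.503861 = 54.015442 m
RSR: p² = 2 + d² − 2cos(α−β) + 2d(sin β − sin α) = 41.796732; p = √p² = 6.465039; φ = atan2(cos α − cos β, d − sin α + sin β) = 0.232787 rad; t = (α − φ) mod 2π = 0.054701 rad, q = (φ − β) mod 2π = 4.383671 rad → L = 4.0·(0.054701 + 6.465039 + 4.383671) = 4.0·10.903412 = 43.613646 m
LSR: p² = d² − 2 + 2cos(α−β) + 2d(sin α + sin β) = 43.210616; p = √p² = 6.573478; φ = atan2(−cos α − cos β, d + sin α + sin β) − atan2(−2, p) = 0.233242 rad; t = (φ − α) mod 2π = 6.228939 rad, q = (φ − β) mod 2π = 4.384126 rad → L = 4.0·(6.228939 + 6.573478 + 4.384126) = 4.0·17.186543 = 68.746172 m
RSL: p² = d² − 2 + 2cos(α−β) − 2d(sin α + sin β) = 17.321207; p = √p² = 4.161875; φ = atan2(cos α + cos β, d − sin α − sin β) − atan2(2, p) = -0.355471 rad; t = (α − φ) mod 2π = 0.642959 rad, q = (β − φ) mod 2π = 2.487772 rad → L = 4.0·(0.642959 + 4.161875 + 2.487772) = 4.0·7.292607 = 29.170430 m
RLR: c = (6 − d² + 2cos(α−β) + 2d(sin α − sin β))/8 = -4.224592, |c| > 1 → infeasible
LRL: c = (6 − d² + 2cos(α−β) − 2d(sin α − sin β))/8 = -2.612487, |c| > 1 → infeasible
Shortest: RSL with L = 29.170430 m ≈ 29.1704 m

29.1704 m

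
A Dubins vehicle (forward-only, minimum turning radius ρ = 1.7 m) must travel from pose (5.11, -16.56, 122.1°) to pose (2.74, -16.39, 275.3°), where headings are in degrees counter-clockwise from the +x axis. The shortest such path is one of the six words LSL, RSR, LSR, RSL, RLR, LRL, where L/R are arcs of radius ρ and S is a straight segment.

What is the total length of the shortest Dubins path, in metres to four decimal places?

10.2825 m

Let ψ = atan2(Δy, Δx) = atan2(0.17, -2.37) = 175.8972° be the start→goal bearing.
Normalize: d = |goal − start| / ρ = 2.376089/1.7 = 1.397700, α = (θ_start − ψ) mod 360° = 306.2028° = 5.344247 rad, β = (θ_goal − ψ) mod 360° = 99.4028° = 1.734906 rad.
Common terms: sin α = -0.806931, cos α = 0.590645, sin β = 0.986564, cos β = -0.163374, cos(α−β) = -0.892586, d² = 1.953564. Work in radians in the unit-radius frame; every candidate has L = ρ·(t + p + q).
LSL: p² = 2 + d² − 2cos(α−β) + 2d(sin α − sin β) = 0.725199; p = √p² = 0.851586; φ = atan2(cos β − cos α, d + sin α − sin β) = -2.054177 rad; t = (φ − α) mod 2π = 5.167947 rad, q = (β − φ) mod 2π = 3.789083 rad → L = 1.7·(5.167947 + 0.851586 + 3.789083) = 1.7·9.808616 = 16.674648 m
RSR: p² = 2 + d² − 2cos(α−β) + 2d(sin β − sin α) = 10.752272; p = √p² = 3.279066; φ = atan2(cos α − cos β, d − sin α + sin β) = 0.232026 rad; t = (α − φ) mod 2π = 5.112221 rad, q = (φ − β) mod 2π = 4.780305 rad → L = 1.7·(5.112221 + 3.279066 + 4.780305) = 1.7·13.171592 = 22.391706 m
LSR: p² = d² − 2 + 2cos(α−β) + 2d(sin α + sin β) = -1.329463 < 0 → infeasible
RSL: p² = d² − 2 + 2cos(α−β) − 2d(sin α + sin β) = -2.333753 < 0 → infeasible
RLR: c = (6 − d² + 2cos(α−β) + 2d(sin α − sin β))/8 = -0.344034; p = 2π − arccos c = 4.361179 rad; φ = atan2(cos α − cos β, d − sin α + sin β) = 0.232026 rad; t = (α − φ + p/2) mod 2π = 1.009626 rad, q = (α − β − t + p) mod 2π = 0.677709 rad → L = 1.7·(1.009626 + 4.361179 + 0.677709) = 1.7·6.048514 = 10.282474 m
LRL: c = (6 − d² + 2cos(α−β) − 2d(sin α − sin β))/8 = 0.909350; p = 2π − arccos c = 5.854108 rad; φ = atan2(cos β − cos α, d + sin α − sin β) = -2.054177 rad; t = (φ − α + p/2) mod 2π = 1.811816 rad, q = (β − α − t + p) mod 2π = 0.432952 rad → L = 1.7·(1.811816 + 5.854108 + 0.432952) = 1.7·8.098875 = 13.768088 m
Shortest: RLR with L = 10.282474 m ≈ 10.2825 m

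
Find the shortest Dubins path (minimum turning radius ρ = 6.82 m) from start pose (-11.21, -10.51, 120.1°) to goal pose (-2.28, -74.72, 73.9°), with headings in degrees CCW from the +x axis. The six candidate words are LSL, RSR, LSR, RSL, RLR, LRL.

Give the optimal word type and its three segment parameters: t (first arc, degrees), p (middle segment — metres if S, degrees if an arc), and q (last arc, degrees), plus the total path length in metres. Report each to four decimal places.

LSL: t = 157.9002°, p = 59.4773 m, q = 155.8998°, L = 96.8293 m

Let ψ = atan2(Δy, Δx) = atan2(-64.21, 8.93) = -82.0824° be the start→goal bearing.
Normalize: d = |goal − start| / ρ = 64.827995/6.82 = 9.505571, α = (θ_start − ψ) mod 360° = 202.1824° = 3.528748 rad, β = (θ_goal − ψ) mod 360° = 155.9824° = 2.722406 rad.
Common terms: sin α = -0.377556, cos α = -0.925987, sin β = 0.407018, cos β = -0.913420, cos(α−β) = 0.692143, d² = 90.355884. Work in radians in the unit-radius frame; every candidate has L = ρ·(t + p + q).
LSL: p² = 2 + d² − 2cos(α−β) + 2d(sin α − sin β) = 76.055957; p = √p² = 8.721007; φ = atan2(cos β − cos α, d + sin α − sin β) = 0.001441 rad; t = (φ − α) mod 2π = 2.755878 rad, q = (β − φ) mod 2π = 2.720965 rad → L = 6.82·(2.755878 + 8.721007 + 2.720965) = 6.82·14.197850 = 96.829336 m
RSR: p² = 2 + d² − 2cos(α−β) + 2d(sin β − sin α) = 105.887238; p = √p² = 10.290152; φ = atan2(cos α − cos β, d − sin α + sin β) = -0.001221 rad; t = (α − φ) mod 2π = 3.529969 rad, q = (φ − β) mod 2π = 3.559558 rad → L = 6.82·(3.529969 + 10.290152 + 3.559558) = 6.82·17.379680 = 118.529417 m
LSR: p² = d² − 2 + 2cos(α−β) + 2d(sin α + sin β) = 90.300267; p = √p² = 9.502645; φ = atan2(−cos α − cos β, d + sin α + sin β) − atan2(−2, p) = 0.398010 rad; t = (φ − α) mod 2π = 3.152447 rad, q = (φ − β) mod 2π = 3.958789 rad → L = 6.82·(3.152447 + 9.502645 + 3.958789) = 6.82·16.613881 = 113.306666 m
RSL: p² = d² − 2 + 2cos(α−β) − 2d(sin α + sin β) = 89.180073; p = √p² = 9.443520; φ = atan2(cos α + cos β, d − sin α − sin β) − atan2(2, p) = -0.400427 rad; t = (α − φ) mod 2π = 3.929176 rad, q = (β − φ) mod 2π = 3.122833 rad → L = 6.82·(3.929176 + 9.443520 + 3.122833) = 6.82·16.495529 = 112.499508 m
RLR: c = (6 − d² + 2cos(α−β) + 2d(sin α − sin β))/8 = -12.235905, |c| > 1 → infeasible
LRL: c = (6 − d² + 2cos(α−β) − 2d(sin α − sin β))/8 = -8.506995, |c| > 1 → infeasible
Shortest: LSL with L = 96.829336 m ≈ 96.8293 m
Convert LSL to answer units (arcs ×180/π): t = 2.755878·180/π = 157.9002°, p = ρ·p = 6.82·8.721007 = 59.4773 m, q = 2.720965·180/π = 155.8998°, L = 96.8293 m.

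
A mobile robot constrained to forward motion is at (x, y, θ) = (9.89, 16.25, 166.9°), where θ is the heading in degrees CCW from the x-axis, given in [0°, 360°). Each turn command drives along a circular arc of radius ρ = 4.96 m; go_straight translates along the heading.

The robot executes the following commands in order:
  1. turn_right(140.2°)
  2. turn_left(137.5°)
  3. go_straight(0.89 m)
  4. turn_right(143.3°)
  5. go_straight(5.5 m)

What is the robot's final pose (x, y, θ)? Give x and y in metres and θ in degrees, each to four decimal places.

set_pose: (x, y, θ) = (9.8900, 16.2500, 166.9000°), ρ = 4.96
turn_right(140.2°): centre at ρ to the right, rotate −140.2° → (8.7856, 25.5120, 26.7000°)
turn_left(137.5°): centre at ρ to the left, rotate +137.5° → (7.9075, 34.7158, 164.2000°)
go_straight(0.89): x += 0.89·cos θ, y += 0.89·sin θ → (7.0511, 34.9581, 164.2000°)
turn_right(143.3°): centre at ρ to the right, rotate −143.3° → (6.6322, 44.3644, 20.9000°)
go_straight(5.5): x += 5.5·cos θ, y += 5.5·sin θ → (11.7703, 46.3264, 20.9000°)

(11.7703, 46.3264, 20.9000°)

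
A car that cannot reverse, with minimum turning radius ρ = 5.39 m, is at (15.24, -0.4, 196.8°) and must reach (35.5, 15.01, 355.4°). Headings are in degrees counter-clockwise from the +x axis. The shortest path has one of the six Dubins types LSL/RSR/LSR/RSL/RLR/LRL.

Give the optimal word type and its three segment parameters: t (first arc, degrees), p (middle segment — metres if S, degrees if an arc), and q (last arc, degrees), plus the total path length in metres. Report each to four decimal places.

RSR: t = 183.9523°, p = 21.9348 m, q = 17.4477°, L = 40.8811 m

Let ψ = atan2(Δy, Δx) = atan2(15.41, 20.26) = 37.2571° be the start→goal bearing.
Normalize: d = |goal − start| / ρ = 25.454581/5.39 = 4.722557, α = (θ_start − ψ) mod 360° = 159.5429° = 2.784550 rad, β = (θ_goal − ψ) mod 360° = 318.1429° = 5.552642 rad.
Common terms: sin α = 0.349505, cos α = -0.936934, sin β = -0.667274, cos β = 0.744812, cos(α−β) = -0.931056, d² = 22.302543. Work in radians in the unit-radius frame; every candidate has L = ρ·(t + p + q).
LSL: p² = 2 + d² − 2cos(α−β) + 2d(sin α − sin β) = 35.768254; p = √p² = 5.980657; φ = atan2(cos β − cos α, d + sin α − sin β) = 0.285042 rad; t = (φ − α) mod 2π = 3.783677 rad, q = (β − φ) mod 2π = 5.267600 rad → L = 5.39·(3.783677 + 5.980657 + 5.267600) = 5.39·15.031934 = 81.022125 m
RSR: p² = 2 + d² − 2cos(α−β) + 2d(sin β − sin α) = 16.561054; p = √p² = 4.069528; φ = atan2(cos α − cos β, d − sin α + sin β) = -0.426024 rad; t = (α − φ) mod 2π = 3.210574 rad, q = (φ − β) mod 2π = 0.304519 rad → L = 5.39·(3.210574 + 4.069528 + 0.304519) = 5.39·7.584621 = 40.881105 m
LSR: p² = d² − 2 + 2cos(α−β) + 2d(sin α + sin β) = 15.439064; p = √p² = 3.929257; φ = atan2(−cos α − cos β, d + sin α + sin β) − atan2(−2, p) = 0.514412 rad; t = (φ − α) mod 2π = 4.013048 rad, q = (φ − β) mod 2π = 1.244956 rad → L = 5.39·(4.013048 + 3.929257 + 1.244956) = 5.39·9.187261 = 49.519339 m
RSL: p² = d² − 2 + 2cos(α−β) − 2d(sin α + sin β) = 21.441798; p = √p² = 4.630529; φ = atan2(cos α + cos β, d − sin α − sin β) − atan2(2, p) = -0.445813 rad; t = (α − φ) mod 2π = 3.230362 rad, q = (β − φ) mod 2π = 5.998455 rad → L = 5.39·(3.230362 + 4.630529 + 5.998455) = 5.39·13.859346 = 74.701874 m
RLR: c = (6 − d² + 2cos(α−β) + 2d(sin α − sin β))/8 = -1.070132, |c| > 1 → infeasible
LRL: c = (6 − d² + 2cos(α−β) − 2d(sin α − sin β))/8 = -3.471032, |c| > 1 → infeasible
Shortest: RSR with L = 40.881105 m ≈ 40.8811 m
Convert RSR to answer units (arcs ×180/π): t = 3.210574·180/π = 183.9523°, p = ρ·p = 5.39·4.069528 = 21.9348 m, q = 0.304519·180/π = 17.4477°, L = 40.8811 m.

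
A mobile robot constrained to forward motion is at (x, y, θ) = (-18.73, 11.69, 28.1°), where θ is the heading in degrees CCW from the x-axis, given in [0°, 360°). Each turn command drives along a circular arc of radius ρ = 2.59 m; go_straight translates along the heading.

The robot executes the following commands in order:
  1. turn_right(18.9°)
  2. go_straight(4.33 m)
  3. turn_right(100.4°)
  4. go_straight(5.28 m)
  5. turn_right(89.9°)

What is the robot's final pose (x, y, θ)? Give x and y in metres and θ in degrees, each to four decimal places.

(-13.3961, 2.2292, 178.9000°)

set_pose: (x, y, θ) = (-18.7300, 11.6900, 28.1000°), ρ = 2.59
turn_right(18.9°): centre at ρ to the right, rotate −18.9° → (-17.9242, 11.9620, 9.2000°)
go_straight(4.33): x += 4.33·cos θ, y += 4.33·sin θ → (-13.6499, 12.6543, 9.2000°)
turn_right(100.4°): centre at ρ to the right, rotate −100.4° → (-10.6463, 10.0433, -91.2000° ≡ 268.8000°)
go_straight(5.28): x += 5.28·cos θ, y += 5.28·sin θ → (-10.7569, 4.7645, 268.8000°)
turn_right(89.9°): centre at ρ to the right, rotate −89.9° → (-13.3961, 2.2292, 178.9000°)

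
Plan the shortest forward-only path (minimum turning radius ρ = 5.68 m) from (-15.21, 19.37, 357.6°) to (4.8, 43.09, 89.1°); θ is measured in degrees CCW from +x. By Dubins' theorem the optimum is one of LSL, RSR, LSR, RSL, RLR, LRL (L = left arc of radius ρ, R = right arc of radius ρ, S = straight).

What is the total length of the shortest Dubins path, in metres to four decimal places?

32.0373 m

Let ψ = atan2(Δy, Δx) = atan2(23.72, 20.01) = 49.8493° be the start→goal bearing.
Normalize: d = |goal − start| / ρ = 31.032862/5.68 = 5.463532, α = (θ_start − ψ) mod 360° = 307.7507° = 5.371263 rad, β = (θ_goal − ψ) mod 360° = 39.2507° = 0.685054 rad.
Common terms: sin α = -0.790682, cos α = 0.612227, sin β = 0.632715, cos β = 0.774385, cos(α−β) = -0.026177, d² = 29.850182. Work in radians in the unit-radius frame; every candidate has L = ρ·(t + p + q).
LSL: p² = 2 + d² − 2cos(α−β) + 2d(sin α − sin β) = 16.348987; p = √p² = 4.043388; φ = atan2(cos β − cos α, d + sin α − sin β) = 0.040115 rad; t = (φ − α) mod 2π = 0.952037 rad, q = (β − φ) mod 2π = 0.644939 rad → L = 5.68·(0.952037 + 4.043388 + 0.644939) = 5.68·5.640364 = 32.037269 m
RSR: p² = 2 + d² − 2cos(α−β) + 2d(sin β − sin α) = 47.456085; p = √p² = 6.888838; φ = atan2(cos α − cos β, d − sin α + sin β) = -0.023541 rad; t = (α − φ) mod 2π = 5.394805 rad, q = (φ − β) mod 2π = 5.574590 rad → L = 5.68·(5.394805 + 6.888838 + 5.574590) = 5.68·17.858232 = 101.434758 m
LSR: p² = d² − 2 + 2cos(α−β) + 2d(sin α + sin β) = 26.071711; p = √p² = 5.106047; φ = atan2(−cos α − cos β, d + sin α + sin β) − atan2(−2, p) = 0.117692 rad; t = (φ − α) mod 2π = 1.029614 rad, q = (φ − β) mod 2π = 5.715823 rad → L = 5.68·(1.029614 + 5.106047 + 5.715823) = 5.68·11.851483 = 67.316425 m
RSL: p² = d² − 2 + 2cos(α−β) − 2d(sin α + sin β) = 29.523944; p = √p² = 5.433594; φ = atan2(cos α + cos β, d − sin α − sin β) − atan2(2, p) = -0.110856 rad; t = (α − φ) mod 2π = 5.482119 rad, q = (β − φ) mod 2π = 0.795910 rad → L = 5.68·(5.482119 + 5.433594 + 0.795910) = 5.68·11.711623 = 66.522016 m
RLR: c = (6 − d² + 2cos(α−β) + 2d(sin α − sin β))/8 = -4.932011, |c| > 1 → infeasible
LRL: c = (6 − d² + 2cos(α−β) − 2d(sin α − sin β))/8 = -1.043623, |c| > 1 → infeasible
Shortest: LSL with L = 32.037269 m ≈ 32.0373 m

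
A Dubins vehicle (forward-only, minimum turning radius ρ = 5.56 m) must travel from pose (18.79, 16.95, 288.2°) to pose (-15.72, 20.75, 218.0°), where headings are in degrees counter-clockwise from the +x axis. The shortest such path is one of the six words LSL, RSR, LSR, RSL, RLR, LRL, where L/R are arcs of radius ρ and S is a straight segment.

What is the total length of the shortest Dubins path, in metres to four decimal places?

Let ψ = atan2(Δy, Δx) = atan2(3.80, -34.51) = 173.7163° be the start→goal bearing.
Normalize: d = |goal − start| / ρ = 34.718584/5.56 = 6.244350, α = (θ_start − ψ) mod 360° = 114.4837° = 1.998117 rad, β = (θ_goal − ψ) mod 360° = 44.2837° = 0.772896 rad.
Common terms: sin α = 0.910079, cos α = -0.414434, sin β = 0.698212, cos β = 0.715891, cos(α−β) = 0.338738, d² = 38.991903. Work in radians in the unit-radius frame; every candidate has L = ρ·(t + p + q).
LSL: p² = 2 + d² − 2cos(α−β) + 2d(sin α − sin β) = 42.960379; p = √p² = 6.554417; φ = atan2(cos β − cos α, d + sin α − sin β) = 0.173319 rad; t = (φ − α) mod 2π = 4.458387 rad, q = (β − φ) mod 2π = 0.599577 rad → L = 5.56·(4.458387 + 6.554417 + 0.599577) = 5.56·11.612381 = 64.564838 m
RSR: p² = 2 + d² − 2cos(α−β) + 2d(sin β − sin α) = 37.668476; p = √p² = 6.137465; φ = atan2(cos α − cos β, d − sin α + sin β) = -0.185225 rad; t = (α − φ) mod 2π = 2.183343 rad, q = (φ − β) mod 2π = 5.325064 rad → L = 5.56·(2.183343 + 6.137465 + 5.325064) = 5.56·13.645871 = 75.871045 m
LSR: p² = d² − 2 + 2cos(α−β) + 2d(sin α + sin β) = 57.754840; p = √p² = 7.599661; φ = atan2(−cos α − cos β, d + sin α + sin β) − atan2(−2, p) = 0.218964 rad; t = (φ − α) mod 2π = 4.504032 rad, q = (φ − β) mod 2π = 5.729253 rad → L = 5.56·(4.504032 + 7.599661 + 5.729253) = 5.56·17.832946 = 99.151179 m
RSL: p² = d² − 2 + 2cos(α−β) − 2d(sin α + sin β) = 17.583918; p = √p² = 4.193318; φ = atan2(cos α + cos β, d − sin α − sin β) − atan2(2, p) = -0.380105 rad; t = (α − φ) mod 2π = 2.378222 rad, q = (β − φ) mod 2π = 1.153001 rad → L = 5.56·(2.378222 + 4.193318 + 1.153001) = 5.56·7.724541 = 42.948448 m
RLR: c = (6 − d² + 2cos(α−β) + 2d(sin α − sin β))/8 = -3.708560, |c| > 1 → infeasible
LRL: c = (6 − d² + 2cos(α−β) − 2d(sin α − sin β))/8 = -4.370047, |c| > 1 → infeasible
Shortest: RSL with L = 42.948448 m ≈ 42.9484 m

42.9484 m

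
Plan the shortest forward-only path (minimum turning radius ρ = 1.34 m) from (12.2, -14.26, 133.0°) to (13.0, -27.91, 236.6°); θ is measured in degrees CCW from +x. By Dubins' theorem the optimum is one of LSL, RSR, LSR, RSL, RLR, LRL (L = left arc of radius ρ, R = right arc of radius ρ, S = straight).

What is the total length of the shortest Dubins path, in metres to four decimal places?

16.4496 m

Let ψ = atan2(Δy, Δx) = atan2(-13.65, 0.80) = -86.6458° be the start→goal bearing.
Normalize: d = |goal − start| / ρ = 13.673423/1.34 = 10.204047, α = (θ_start − ψ) mod 360° = 219.6458° = 3.833543 rad, β = (θ_goal − ψ) mod 360° = 323.2458° = 5.641704 rad.
Common terms: sin α = -0.638040, cos α = -0.770003, sin β = -0.598383, cos β = 0.801210, cos(α−β) = -0.235142, d² = 104.122577. Work in radians in the unit-radius frame; every candidate has L = ρ·(t + p + q).
LSL: p² = 2 + d² − 2cos(α−β) + 2d(sin α − sin β) = 105.783527; p = √p² = 10.285112; φ = atan2(cos β − cos α, d + sin α − sin β) = 0.153366 rad; t = (φ − α) mod 2π = 2.603008 rad, q = (β − φ) mod 2π = 5.488338 rad → L = 1.34·(2.603008 + 10.285112 + 5.488338) = 1.34·18.376458 = 24.624454 m
RSR: p² = 2 + d² − 2cos(α−β) + 2d(sin β − sin α) = 107.402196; p = √p² = 10.363503; φ = atan2(cos α − cos β, d − sin α + sin β) = -0.152197 rad; t = (α − φ) mod 2π = 3.985740 rad, q = (φ − β) mod 2π = 0.489284 rad → L = 1.34·(3.985740 + 10.363503 + 0.489284) = 1.34·14.838527 = 19.883627 m
LSR: p² = d² − 2 + 2cos(α−β) + 2d(sin α + sin β) = 76.419256; p = √p² = 8.741811; φ = atan2(−cos α − cos β, d + sin α + sin β) − atan2(−2, p) = 0.221435 rad; t = (φ − α) mod 2π = 2.671077 rad, q = (φ − β) mod 2π = 0.862916 rad → L = 1.34·(2.671077 + 8.741811 + 0.862916) = 1.34·12.275803 = 16.449576 m
RSL: p² = d² − 2 + 2cos(α−β) − 2d(sin α + sin β) = 126.885331; p = √p² = 11.264339; φ = atan2(cos α + cos β, d − sin α − sin β) − atan2(2, p) = -0.172992 rad; t = (α − φ) mod 2π = 4.006536 rad, q = (β − φ) mod 2π = 5.814697 rad → L = 1.34·(4.006536 + 11.264339 + 5.814697) = 1.34·21.085571 = 28.254665 m
RLR: c = (6 − d² + 2cos(α−β) + 2d(sin α − sin β))/8 = -12.425275, |c| > 1 → infeasible
LRL: c = (6 − d² + 2cos(α−β) − 2d(sin α − sin β))/8 = -12.222941, |c| > 1 → infeasible
Shortest: LSR with L = 16.449576 m ≈ 16.4496 m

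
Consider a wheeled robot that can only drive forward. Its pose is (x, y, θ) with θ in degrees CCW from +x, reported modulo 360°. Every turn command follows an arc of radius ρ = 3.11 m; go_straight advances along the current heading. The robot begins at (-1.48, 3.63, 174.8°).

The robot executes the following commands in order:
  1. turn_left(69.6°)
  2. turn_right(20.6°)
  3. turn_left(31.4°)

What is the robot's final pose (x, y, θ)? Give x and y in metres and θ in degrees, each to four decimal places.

set_pose: (x, y, θ) = (-1.4800, 3.6300, 174.8000°), ρ = 3.11
turn_left(69.6°): centre at ρ to the left, rotate +69.6° → (-4.5666, 1.8766, 244.4000°)
turn_right(20.6°): centre at ρ to the right, rotate −20.6° → (-5.2187, 0.9757, 223.8000°)
turn_left(31.4°): centre at ρ to the left, rotate +31.4° → (-6.0730, -0.4745, 255.2000°)

(-6.0730, -0.4745, 255.2000°)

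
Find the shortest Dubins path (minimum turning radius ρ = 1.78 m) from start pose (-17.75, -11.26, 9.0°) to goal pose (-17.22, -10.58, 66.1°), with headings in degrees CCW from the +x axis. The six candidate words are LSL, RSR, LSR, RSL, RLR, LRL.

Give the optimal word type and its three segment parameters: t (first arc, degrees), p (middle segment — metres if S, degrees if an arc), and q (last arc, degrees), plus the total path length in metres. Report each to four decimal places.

LRL: t = 7.3427°, p = 345.5846°, q = 35.3419°, L = 12.0623 m

Let ψ = atan2(Δy, Δx) = atan2(0.68, 0.53) = 52.0667° be the start→goal bearing.
Normalize: d = |goal − start| / ρ = 0.862148/1.78 = 0.484353, α = (θ_start − ψ) mod 360° = 316.9333° = 5.531529 rad, β = (θ_goal − ψ) mod 360° = 14.0333° = 0.244927 rad.
Common terms: sin α = -0.682850, cos α = 0.730559, sin β = 0.242485, cos β = 0.970155, cos(α−β) = 0.543174, d² = 0.234598. Work in radians in the unit-radius frame; every candidate has L = ρ·(t + p + q).
LSL: p² = 2 + d² − 2cos(α−β) + 2d(sin α − sin β) = 0.251871; p = √p² = 0.501868; φ = atan2(cos β − cos α, d + sin α − sin β) = 2.643889 rad; t = (φ − α) mod 2π = 3.395545 rad, q = (β − φ) mod 2π = 3.884223 rad → L = 1.78·(3.395545 + 0.501868 + 3.884223) = 1.78·7.781636 = 13.851312 m
RSR: p² = 2 + d² − 2cos(α−β) + 2d(sin β − sin α) = 2.044627; p = √p² = 1.429904; φ = atan2(cos α − cos β, d − sin α + sin β) = -0.168355 rad; t = (α − φ) mod 2π = 5.699884 rad, q = (φ − β) mod 2π = 5.869903 rad → L = 1.78·(5.699884 + 1.429904 + 5.869903) = 1.78·12.999692 = 23.139452 m
LSR: p² = d² − 2 + 2cos(α−β) + 2d(sin α + sin β) = -1.105637 < 0 → infeasible
RSL: p² = d² − 2 + 2cos(α−β) − 2d(sin α + sin β) = -0.252470 < 0 → infeasible
RLR: c = (6 − d² + 2cos(α−β) + 2d(sin α − sin β))/8 = 0.744422; p = 2π − arccos c = 5.552057 rad; φ = atan2(cos α − cos β, d − sin α + sin β) = -0.168355 rad; t = (α − φ + p/2) mod 2π = 2.192728 rad, q = (α − β − t + p) mod 2π = 2.362747 rad → L = 1.78·(2.192728 + 5.552057 + 2.362747) = 1.78·10.107532 = 17.991406 m
LRL: c = (6 − d² + 2cos(α−β) − 2d(sin α − sin β))/8 = 0.968516; p = 2π − arccos c = 6.031588 rad; φ = atan2(cos β − cos α, d + sin α − sin β) = 2.643889 rad; t = (φ − α + p/2) mod 2π = 0.128154 rad, q = (β − α − t + p) mod 2π = 0.616832 rad → L = 1.78·(0.128154 + 6.031588 + 0.616832) = 1.78·6.776574 = 12.062302 m
Shortest: LRL with L = 12.062302 m ≈ 12.0623 m
Convert LRL to answer units (arcs ×180/π): t = 0.128154·180/π = 7.3427°, p = 6.031588·180/π = 345.5846°, q = 0.616832·180/π = 35.3419°, L = 12.0623 m.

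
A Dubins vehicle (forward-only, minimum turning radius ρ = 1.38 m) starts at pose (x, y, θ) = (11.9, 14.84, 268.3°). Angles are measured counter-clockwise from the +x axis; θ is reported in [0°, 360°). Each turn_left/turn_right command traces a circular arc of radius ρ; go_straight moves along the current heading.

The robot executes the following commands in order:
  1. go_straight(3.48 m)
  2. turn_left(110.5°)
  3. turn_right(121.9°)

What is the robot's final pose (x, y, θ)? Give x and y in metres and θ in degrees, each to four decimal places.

set_pose: (x, y, θ) = (11.9000, 14.8400, 268.3000°), ρ = 1.38
go_straight(3.48): x += 3.48·cos θ, y += 3.48·sin θ → (11.7968, 11.3615, 268.3000°)
turn_left(110.5°): centre at ρ to the left, rotate +110.5° → (13.6209, 10.0142, 378.8000° ≡ 18.8000°)
turn_right(121.9°): centre at ρ to the right, rotate −121.9° → (15.4097, 8.3951, -103.1000° ≡ 256.9000°)

(15.4097, 8.3951, 256.9000°)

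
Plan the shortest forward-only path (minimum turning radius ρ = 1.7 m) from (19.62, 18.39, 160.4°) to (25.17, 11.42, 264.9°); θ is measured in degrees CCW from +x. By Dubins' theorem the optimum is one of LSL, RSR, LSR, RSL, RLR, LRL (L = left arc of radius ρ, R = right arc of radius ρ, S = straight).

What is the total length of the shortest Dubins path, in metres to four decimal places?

13.5016 m

Let ψ = atan2(Δy, Δx) = atan2(-6.97, 5.55) = -51.4708° be the start→goal bearing.
Normalize: d = |goal − start| / ρ = 8.909736/1.7 = 5.241021, α = (θ_start − ψ) mod 360° = 211.8708° = 3.697842 rad, β = (θ_goal − ψ) mod 360° = 316.3708° = 5.521711 rad.
Common terms: sin α = -0.528005, cos α = -0.849241, sin β = -0.689989, cos β = 0.723820, cos(α−β) = -0.250380, d² = 27.468304. Work in radians in the unit-radius frame; every candidate has L = ρ·(t + p + q).
LSL: p² = 2 + d² − 2cos(α−β) + 2d(sin α − sin β) = 31.666990; p = √p² = 5.627343; φ = atan2(cos β − cos α, d + sin α − sin β) = 0.283314 rad; t = (φ − α) mod 2π = 2.868657 rad, q = (β − φ) mod 2π = 5.238397 rad → L = 1.7·(2.868657 + 5.627343 + 5.238397) = 1.7·13.734397 = 23.348476 m
RSR: p² = 2 + d² − 2cos(α−β) + 2d(sin β − sin α) = 28.271139; p = √p² = 5.317061; φ = atan2(cos α − cos β, d − sin α + sin β) = -0.300347 rad; t = (α − φ) mod 2π = 3.998189 rad, q = (φ − β) mod 2π = 0.461127 rad → L = 1.7·(3.998189 + 5.317061 + 0.461127) = 1.7·9.776377 = 16.619841 m
LSR: p² = d² − 2 + 2cos(α−β) + 2d(sin α + sin β) = 12.200479; p = √p² = 3.492918; φ = atan2(−cos α − cos β, d + sin α + sin β) − atan2(−2, p) = 0.551185 rad; t = (φ − α) mod 2π = 3.136528 rad, q = (φ − β) mod 2π = 1.312659 rad → L = 1.7·(3.136528 + 3.492918 + 1.312659) = 1.7·7.942105 = 13.501579 m
RSL: p² = d² − 2 + 2cos(α−β) − 2d(sin α + sin β) = 37.734610; p = √p² = 6.142850; φ = atan2(cos α + cos β, d − sin α − sin β) − atan2(2, p) = -0.334174 rad; t = (α − φ) mod 2π = 4.032016 rad, q = (β − φ) mod 2π = 5.855885 rad → L = 1.7·(4.032016 + 6.142850 + 5.855885) = 1.7·16.030751 = 27.252277 m
RLR: c = (6 − d² + 2cos(α−β) + 2d(sin α − sin β))/8 = -2.533892, |c| > 1 → infeasible
LRL: c = (6 − d² + 2cos(α−β) − 2d(sin α − sin β))/8 = -2.958374, |c| > 1 → infeasible
Shortest: LSR with L = 13.501579 m ≈ 13.5016 m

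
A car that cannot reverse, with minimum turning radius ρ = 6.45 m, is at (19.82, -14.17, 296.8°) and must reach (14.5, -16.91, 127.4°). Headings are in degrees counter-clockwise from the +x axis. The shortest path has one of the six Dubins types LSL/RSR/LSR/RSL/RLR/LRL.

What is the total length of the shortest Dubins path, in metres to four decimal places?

40.8991 m

Let ψ = atan2(Δy, Δx) = atan2(-2.74, -5.32) = -152.7498° be the start→goal bearing.
Normalize: d = |goal − start| / ρ = 5.984146/6.45 = 0.927775, α = (θ_start − ψ) mod 360° = 89.5498° = 1.562939 rad, β = (θ_goal − ψ) mod 360° = 280.1498° = 4.889537 rad.
Common terms: sin α = 0.999969, cos α = 0.007857, sin β = -0.984350, cos β = 0.176223, cos(α−β) = -0.982935, d² = 0.860766. Work in radians in the unit-radius frame; every candidate has L = ρ·(t + p + q).
LSL: p² = 2 + d² − 2cos(α−β) + 2d(sin α − sin β) = 8.508638; p = √p² = 2.916957; φ = atan2(cos β − cos α, d + sin α − sin β) = 0.057752 rad; t = (φ − α) mod 2π = 4.777998 rad, q = (β − φ) mod 2π = 4.831785 rad → L = 6.45·(4.777998 + 2.916957 + 4.831785) = 6.45·12.526740 = 80.797472 m
RSR: p² = 2 + d² − 2cos(α−β) + 2d(sin β − sin α) = 1.144634; p = √p² = 1.069876; φ = atan2(cos α − cos β, d − sin α + sin β) = -2.983566 rad; t = (α − φ) mod 2π = 4.546505 rad, q = (φ − β) mod 2π = 4.693268 rad → L = 6.45·(4.546505 + 1.069876 + 4.693268) = 6.45·10.309649 = 66.497235 m
LSR: p² = d² − 2 + 2cos(α−β) + 2d(sin α + sin β) = -3.076124 < 0 → infeasible
RSL: p² = d² − 2 + 2cos(α−β) − 2d(sin α + sin β) = -3.134087 < 0 → infeasible
RLR: c = (6 − d² + 2cos(α−β) + 2d(sin α − sin β))/8 = 0.856921; p = 2π − arccos c = 5.741655 rad; φ = atan2(cos α − cos β, d − sin α + sin β) = -2.983566 rad; t = (α − φ + p/2) mod 2π = 1.134147 rad, q = (α − β − t + p) mod 2π = 1.280910 rad → L = 6.45·(1.134147 + 5.741655 + 1.280910) = 6.45·8.156712 = 52.610791 m
LRL: c = (6 − d² + 2cos(α−β) − 2d(sin α − sin β))/8 = -0.063580; p = 2π − arccos c = 4.648766 rad; φ = atan2(cos β − cos α, d + sin α − sin β) = 0.057752 rad; t = (φ − α + p/2) mod 2π = 0.819196 rad, q = (β − α − t + p) mod 2π = 0.872983 rad → L = 6.45·(0.819196 + 4.648766 + 0.872983) = 6.45·6.340945 = 40.899094 m
Shortest: LRL with L = 40.899094 m ≈ 40.8991 m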